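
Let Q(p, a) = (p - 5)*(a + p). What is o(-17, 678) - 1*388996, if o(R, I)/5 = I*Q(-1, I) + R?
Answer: -14159261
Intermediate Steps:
Q(p, a) = (-5 + p)*(a + p)
o(R, I) = 5*R + 5*I*(6 - 6*I) (o(R, I) = 5*(I*((-1)**2 - 5*I - 5*(-1) + I*(-1)) + R) = 5*(I*(1 - 5*I + 5 - I) + R) = 5*(I*(6 - 6*I) + R) = 5*(R + I*(6 - 6*I)) = 5*R + 5*I*(6 - 6*I))
o(-17, 678) - 1*388996 = (5*(-17) + 30*678*(1 - 1*678)) - 1*388996 = (-85 + 30*678*(1 - 678)) - 388996 = (-85 + 30*678*(-677)) - 388996 = (-85 - 13770180) - 388996 = -13770265 - 388996 = -14159261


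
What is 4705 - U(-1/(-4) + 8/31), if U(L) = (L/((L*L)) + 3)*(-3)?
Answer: 99118/21 ≈ 4719.9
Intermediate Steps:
U(L) = -9 - 3/L (U(L) = (L/(L**2) + 3)*(-3) = (L/L**2 + 3)*(-3) = (1/L + 3)*(-3) = (3 + 1/L)*(-3) = -9 - 3/L)
4705 - U(-1/(-4) + 8/31) = 4705 - (-9 - 3/(-1/(-4) + 8/31)) = 4705 - (-9 - 3/(-1*(-1/4) + 8*(1/31))) = 4705 - (-9 - 3/(1/4 + 8/31)) = 4705 - (-9 - 3/63/124) = 4705 - (-9 - 3*124/63) = 4705 - (-9 - 124/21) = 4705 - 1*(-313/21) = 4705 + 313/21 = 99118/21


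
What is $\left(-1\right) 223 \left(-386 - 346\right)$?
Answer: $163236$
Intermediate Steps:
$\left(-1\right) 223 \left(-386 - 346\right) = \left(-223\right) \left(-732\right) = 163236$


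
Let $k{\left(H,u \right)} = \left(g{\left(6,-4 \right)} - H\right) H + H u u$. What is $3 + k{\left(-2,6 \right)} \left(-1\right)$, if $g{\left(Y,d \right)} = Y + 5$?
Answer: $101$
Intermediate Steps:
$g{\left(Y,d \right)} = 5 + Y$
$k{\left(H,u \right)} = H u^{2} + H \left(11 - H\right)$ ($k{\left(H,u \right)} = \left(\left(5 + 6\right) - H\right) H + H u u = \left(11 - H\right) H + H u^{2} = H \left(11 - H\right) + H u^{2} = H u^{2} + H \left(11 - H\right)$)
$3 + k{\left(-2,6 \right)} \left(-1\right) = 3 + - 2 \left(11 + 6^{2} - -2\right) \left(-1\right) = 3 + - 2 \left(11 + 36 + 2\right) \left(-1\right) = 3 + \left(-2\right) 49 \left(-1\right) = 3 - -98 = 3 + 98 = 101$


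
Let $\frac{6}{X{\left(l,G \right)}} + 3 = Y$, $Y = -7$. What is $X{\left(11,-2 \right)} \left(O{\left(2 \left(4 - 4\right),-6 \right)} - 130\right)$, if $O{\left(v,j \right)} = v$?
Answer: $78$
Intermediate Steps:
$X{\left(l,G \right)} = - \frac{3}{5}$ ($X{\left(l,G \right)} = \frac{6}{-3 - 7} = \frac{6}{-10} = 6 \left(- \frac{1}{10}\right) = - \frac{3}{5}$)
$X{\left(11,-2 \right)} \left(O{\left(2 \left(4 - 4\right),-6 \right)} - 130\right) = - \frac{3 \left(2 \left(4 - 4\right) - 130\right)}{5} = - \frac{3 \left(2 \cdot 0 - 130\right)}{5} = - \frac{3 \left(0 - 130\right)}{5} = \left(- \frac{3}{5}\right) \left(-130\right) = 78$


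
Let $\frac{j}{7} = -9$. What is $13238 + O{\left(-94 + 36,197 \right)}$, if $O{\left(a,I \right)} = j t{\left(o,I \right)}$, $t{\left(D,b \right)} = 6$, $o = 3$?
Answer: $12860$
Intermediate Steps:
$j = -63$ ($j = 7 \left(-9\right) = -63$)
$O{\left(a,I \right)} = -378$ ($O{\left(a,I \right)} = \left(-63\right) 6 = -378$)
$13238 + O{\left(-94 + 36,197 \right)} = 13238 - 378 = 12860$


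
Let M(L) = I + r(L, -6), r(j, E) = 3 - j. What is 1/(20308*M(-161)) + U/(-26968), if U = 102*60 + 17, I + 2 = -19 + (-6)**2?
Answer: -5577194529/24508059944 ≈ -0.22757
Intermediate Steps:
I = 15 (I = -2 + (-19 + (-6)**2) = -2 + (-19 + 36) = -2 + 17 = 15)
U = 6137 (U = 6120 + 17 = 6137)
M(L) = 18 - L (M(L) = 15 + (3 - L) = 18 - L)
1/(20308*M(-161)) + U/(-26968) = 1/(20308*(18 - 1*(-161))) + 6137/(-26968) = 1/(20308*(18 + 161)) + 6137*(-1/26968) = (1/20308)/179 - 6137/26968 = (1/20308)*(1/179) - 6137/26968 = 1/3635132 - 6137/26968 = -5577194529/24508059944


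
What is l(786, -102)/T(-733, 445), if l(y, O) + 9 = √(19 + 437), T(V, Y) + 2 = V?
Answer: 3/245 - 2*√114/735 ≈ -0.016808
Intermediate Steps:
T(V, Y) = -2 + V
l(y, O) = -9 + 2*√114 (l(y, O) = -9 + √(19 + 437) = -9 + √456 = -9 + 2*√114)
l(786, -102)/T(-733, 445) = (-9 + 2*√114)/(-2 - 733) = (-9 + 2*√114)/(-735) = (-9 + 2*√114)*(-1/735) = 3/245 - 2*√114/735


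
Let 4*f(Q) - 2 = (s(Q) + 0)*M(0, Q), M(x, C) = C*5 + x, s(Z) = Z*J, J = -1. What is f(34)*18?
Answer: -26001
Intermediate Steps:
s(Z) = -Z (s(Z) = Z*(-1) = -Z)
M(x, C) = x + 5*C (M(x, C) = 5*C + x = x + 5*C)
f(Q) = 1/2 - 5*Q**2/4 (f(Q) = 1/2 + ((-Q + 0)*(0 + 5*Q))/4 = 1/2 + ((-Q)*(5*Q))/4 = 1/2 + (-5*Q**2)/4 = 1/2 - 5*Q**2/4)
f(34)*18 = (1/2 - 5/4*34**2)*18 = (1/2 - 5/4*1156)*18 = (1/2 - 1445)*18 = -2889/2*18 = -26001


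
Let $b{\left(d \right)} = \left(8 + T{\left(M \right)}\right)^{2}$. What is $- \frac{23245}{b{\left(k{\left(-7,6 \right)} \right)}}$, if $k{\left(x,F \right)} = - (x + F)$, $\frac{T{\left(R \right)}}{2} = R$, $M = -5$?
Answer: $- \frac{23245}{4} \approx -5811.3$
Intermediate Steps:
$T{\left(R \right)} = 2 R$
$k{\left(x,F \right)} = - F - x$ ($k{\left(x,F \right)} = - (F + x) = - F - x$)
$b{\left(d \right)} = 4$ ($b{\left(d \right)} = \left(8 + 2 \left(-5\right)\right)^{2} = \left(8 - 10\right)^{2} = \left(-2\right)^{2} = 4$)
$- \frac{23245}{b{\left(k{\left(-7,6 \right)} \right)}} = - \frac{23245}{4}$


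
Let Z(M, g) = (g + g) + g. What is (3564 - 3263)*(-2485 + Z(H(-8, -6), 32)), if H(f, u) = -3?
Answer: -719089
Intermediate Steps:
Z(M, g) = 3*g (Z(M, g) = 2*g + g = 3*g)
(3564 - 3263)*(-2485 + Z(H(-8, -6), 32)) = (3564 - 3263)*(-2485 + 3*32) = 301*(-2485 + 96) = 301*(-2389) = -719089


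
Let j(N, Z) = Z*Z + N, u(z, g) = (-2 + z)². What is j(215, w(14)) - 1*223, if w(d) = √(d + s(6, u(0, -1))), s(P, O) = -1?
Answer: 5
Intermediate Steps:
w(d) = √(-1 + d) (w(d) = √(d - 1) = √(-1 + d))
j(N, Z) = N + Z² (j(N, Z) = Z² + N = N + Z²)
j(215, w(14)) - 1*223 = (215 + (√(-1 + 14))²) - 1*223 = (215 + (√13)²) - 223 = (215 + 13) - 223 = 228 - 223 = 5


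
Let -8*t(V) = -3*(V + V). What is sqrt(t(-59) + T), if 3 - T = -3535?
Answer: 5*sqrt(559)/2 ≈ 59.108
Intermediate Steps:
T = 3538 (T = 3 - 1*(-3535) = 3 + 3535 = 3538)
t(V) = 3*V/4 (t(V) = -(-3)*(V + V)/8 = -(-3)*2*V/8 = -(-3)*V/4 = 3*V/4)
sqrt(t(-59) + T) = sqrt((3/4)*(-59) + 3538) = sqrt(-177/4 + 3538) = sqrt(13975/4) = 5*sqrt(559)/2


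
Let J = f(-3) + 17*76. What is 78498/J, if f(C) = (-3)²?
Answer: 78498/1301 ≈ 60.337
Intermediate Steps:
f(C) = 9
J = 1301 (J = 9 + 17*76 = 9 + 1292 = 1301)
78498/J = 78498/1301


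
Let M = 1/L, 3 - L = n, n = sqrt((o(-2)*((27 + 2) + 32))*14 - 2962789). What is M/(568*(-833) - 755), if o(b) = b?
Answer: -3/1404876428894 - I*sqrt(2964497)/1404876428894 ≈ -2.1354e-12 - 1.2256e-9*I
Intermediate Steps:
n = I*sqrt(2964497) (n = sqrt(-2*((27 + 2) + 32)*14 - 2962789) = sqrt(-2*(29 + 32)*14 - 2962789) = sqrt(-2*61*14 - 2962789) = sqrt(-122*14 - 2962789) = sqrt(-1708 - 2962789) = sqrt(-2964497) = I*sqrt(2964497) ≈ 1721.8*I)
L = 3 - I*sqrt(2964497) ≈ 3.0 - 1721.8*I
M = 1/(3 - I*sqrt(2964497)) ≈ 1.012e-6 + 0.0005808*I
M/(568*(-833) - 755) = (3/2964506 + I*sqrt(2964497)/2964506)/(568*(-833) - 755) = (3/2964506 + I*sqrt(2964497)/2964506)/(-473144 - 755) = (3/2964506 + I*sqrt(2964497)/2964506)/(-473899) = (3/2964506 + I*sqrt(2964497)/2964506)*(-1/473899) = -3/1404876428894 - I*sqrt(2964497)/1404876428894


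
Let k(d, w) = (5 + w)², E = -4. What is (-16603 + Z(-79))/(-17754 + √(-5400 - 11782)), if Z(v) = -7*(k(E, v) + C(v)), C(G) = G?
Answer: 43886274/14328259 + 27191*I*√142/14328259 ≈ 3.0629 + 0.022614*I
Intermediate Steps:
Z(v) = -7*v - 7*(5 + v)² (Z(v) = -7*((5 + v)² + v) = -7*(v + (5 + v)²) = -7*v - 7*(5 + v)²)
(-16603 + Z(-79))/(-17754 + √(-5400 - 11782)) = (-16603 + (-7*(-79) - 7*(5 - 79)²))/(-17754 + √(-5400 - 11782)) = (-16603 + (553 - 7*(-74)²))/(-17754 + √(-17182)) = (-16603 + (553 - 7*5476))/(-17754 + 11*I*√142) = (-16603 + (553 - 38332))/(-17754 + 11*I*√142) = (-16603 - 37779)/(-17754 + 11*I*√142) = -54382/(-17754 + 11*I*√142)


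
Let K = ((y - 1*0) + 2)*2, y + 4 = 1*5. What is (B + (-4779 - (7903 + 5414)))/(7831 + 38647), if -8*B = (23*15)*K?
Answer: -73419/185912 ≈ -0.39491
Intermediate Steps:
y = 1 (y = -4 + 1*5 = -4 + 5 = 1)
K = 6 (K = ((1 - 1*0) + 2)*2 = ((1 + 0) + 2)*2 = (1 + 2)*2 = 3*2 = 6)
B = -1035/4 (B = -23*15*6/8 = -345*6/8 = -1/8*2070 = -1035/4 ≈ -258.75)
(B + (-4779 - (7903 + 5414)))/(7831 + 38647) = (-1035/4 + (-4779 - (7903 + 5414)))/(7831 + 38647) = (-1035/4 + (-4779 - 1*13317))/46478 = (-1035/4 + (-4779 - 13317))*(1/46478) = (-1035/4 - 18096)*(1/46478) = -73419/4*1/46478 = -73419/185912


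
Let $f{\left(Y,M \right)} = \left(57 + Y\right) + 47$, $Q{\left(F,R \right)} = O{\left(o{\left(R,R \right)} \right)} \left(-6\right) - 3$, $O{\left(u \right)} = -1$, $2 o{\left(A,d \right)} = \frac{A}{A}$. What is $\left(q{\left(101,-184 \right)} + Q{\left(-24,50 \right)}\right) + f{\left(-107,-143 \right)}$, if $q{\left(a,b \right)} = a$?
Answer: $101$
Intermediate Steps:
$o{\left(A,d \right)} = \frac{1}{2}$ ($o{\left(A,d \right)} = \frac{A \frac{1}{A}}{2} = \frac{1}{2} \cdot 1 = \frac{1}{2}$)
$Q{\left(F,R \right)} = 3$ ($Q{\left(F,R \right)} = \left(-1\right) \left(-6\right) - 3 = 6 - 3 = 3$)
$f{\left(Y,M \right)} = 104 + Y$
$\left(q{\left(101,-184 \right)} + Q{\left(-24,50 \right)}\right) + f{\left(-107,-143 \right)} = \left(101 + 3\right) + \left(104 - 107\right) = 104 - 3 = 101$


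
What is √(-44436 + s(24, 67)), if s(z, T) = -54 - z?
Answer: 3*I*√4946 ≈ 210.98*I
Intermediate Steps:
√(-44436 + s(24, 67)) = √(-44436 + (-54 - 1*24)) = √(-44436 + (-54 - 24)) = √(-44436 - 78) = √(-44514) = 3*I*√4946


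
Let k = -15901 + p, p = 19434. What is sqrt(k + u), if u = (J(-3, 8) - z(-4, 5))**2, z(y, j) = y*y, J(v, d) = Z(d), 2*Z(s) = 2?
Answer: sqrt(3758) ≈ 61.303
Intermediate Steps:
Z(s) = 1 (Z(s) = (1/2)*2 = 1)
J(v, d) = 1
z(y, j) = y**2
k = 3533 (k = -15901 + 19434 = 3533)
u = 225 (u = (1 - 1*(-4)**2)**2 = (1 - 1*16)**2 = (1 - 16)**2 = (-15)**2 = 225)
sqrt(k + u) = sqrt(3533 + 225) = sqrt(3758)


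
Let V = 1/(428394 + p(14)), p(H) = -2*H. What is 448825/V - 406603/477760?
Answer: 91854792106905397/477760 ≈ 1.9226e+11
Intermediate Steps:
V = 1/428366 (V = 1/(428394 - 2*14) = 1/(428394 - 28) = 1/428366 ≈ 2.3345e-6)
448825/V - 406603/477760 = 448825/(1/428366) - 406603/477760 = 448825*428366 - 406603*1/477760 = 192261369950 - 406603/477760 = 91854792106905397/477760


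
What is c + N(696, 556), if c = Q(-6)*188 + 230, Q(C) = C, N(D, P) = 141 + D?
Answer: -61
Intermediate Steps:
c = -898 (c = -6*188 + 230 = -1128 + 230 = -898)
c + N(696, 556) = -898 + (141 + 696) = -898 + 837 = -61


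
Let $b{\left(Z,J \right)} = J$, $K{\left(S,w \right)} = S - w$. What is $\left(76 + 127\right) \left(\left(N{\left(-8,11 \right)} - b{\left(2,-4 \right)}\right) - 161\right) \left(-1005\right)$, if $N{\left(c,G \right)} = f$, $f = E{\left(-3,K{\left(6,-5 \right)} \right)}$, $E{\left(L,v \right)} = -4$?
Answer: $32846415$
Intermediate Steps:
$f = -4$
$N{\left(c,G \right)} = -4$
$\left(76 + 127\right) \left(\left(N{\left(-8,11 \right)} - b{\left(2,-4 \right)}\right) - 161\right) \left(-1005\right) = \left(76 + 127\right) \left(\left(-4 - -4\right) - 161\right) \left(-1005\right) = 203 \left(\left(-4 + 4\right) - 161\right) \left(-1005\right) = 203 \left(0 - 161\right) \left(-1005\right) = 203 \left(-161\right) \left(-1005\right) = \left(-32683\right) \left(-1005\right) = 32846415$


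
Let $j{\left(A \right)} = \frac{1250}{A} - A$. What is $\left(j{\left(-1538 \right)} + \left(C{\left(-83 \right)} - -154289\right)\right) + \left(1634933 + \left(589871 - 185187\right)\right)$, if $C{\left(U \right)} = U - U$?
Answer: $\frac{1688295811}{769} \approx 2.1954 \cdot 10^{6}$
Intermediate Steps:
$C{\left(U \right)} = 0$
$j{\left(A \right)} = - A + \frac{1250}{A}$
$\left(j{\left(-1538 \right)} + \left(C{\left(-83 \right)} - -154289\right)\right) + \left(1634933 + \left(589871 - 185187\right)\right) = \left(\left(\left(-1\right) \left(-1538\right) + \frac{1250}{-1538}\right) + \left(0 - -154289\right)\right) + \left(1634933 + \left(589871 - 185187\right)\right) = \left(\left(1538 + 1250 \left(- \frac{1}{1538}\right)\right) + \left(0 + 154289\right)\right) + \left(1634933 + \left(589871 - 185187\right)\right) = \left(\left(1538 - \frac{625}{769}\right) + 154289\right) + \left(1634933 + 404684\right) = \left(\frac{1182097}{769} + 154289\right) + 2039617 = \frac{119830338}{769} + 2039617 = \frac{1688295811}{769}$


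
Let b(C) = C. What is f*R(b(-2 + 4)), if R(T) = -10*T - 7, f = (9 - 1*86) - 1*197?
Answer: 7398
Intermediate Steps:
f = -274 (f = (9 - 86) - 197 = -77 - 197 = -274)
R(T) = -7 - 10*T
f*R(b(-2 + 4)) = -274*(-7 - 10*(-2 + 4)) = -274*(-7 - 10*2) = -274*(-7 - 20) = -274*(-27) = 7398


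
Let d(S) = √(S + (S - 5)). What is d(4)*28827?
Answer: 28827*√3 ≈ 49930.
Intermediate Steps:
d(S) = √(-5 + 2*S) (d(S) = √(S + (-5 + S)) = √(-5 + 2*S))
d(4)*28827 = √(-5 + 2*4)*28827 = √(-5 + 8)*28827 = √3*28827 = 28827*√3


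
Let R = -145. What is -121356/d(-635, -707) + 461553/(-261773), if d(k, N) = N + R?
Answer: 2614540086/18585883 ≈ 140.67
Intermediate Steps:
d(k, N) = -145 + N (d(k, N) = N - 145 = -145 + N)
-121356/d(-635, -707) + 461553/(-261773) = -121356/(-145 - 707) + 461553/(-261773) = -121356/(-852) + 461553*(-1/261773) = -121356*(-1/852) - 461553/261773 = 10113/71 - 461553/261773 = 2614540086/18585883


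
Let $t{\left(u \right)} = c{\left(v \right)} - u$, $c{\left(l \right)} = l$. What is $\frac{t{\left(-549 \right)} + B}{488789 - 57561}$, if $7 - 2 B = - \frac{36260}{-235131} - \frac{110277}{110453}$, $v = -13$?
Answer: $\frac{7011137970401}{5599694881291602} \approx 0.0012521$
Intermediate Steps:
$B = \frac{101860492954}{25970924343}$ ($B = \frac{7}{2} - \frac{- \frac{36260}{-235131} - \frac{110277}{110453}}{2} = \frac{7}{2} - \frac{\left(-36260\right) \left(- \frac{1}{235131}\right) - \frac{110277}{110453}}{2} = \frac{7}{2} - \frac{\frac{36260}{235131} - \frac{110277}{110453}}{2} = \frac{7}{2} - - \frac{21924515507}{51941848686} = \frac{7}{2} + \frac{21924515507}{51941848686} = \frac{101860492954}{25970924343} \approx 3.9221$)
$t{\left(u \right)} = -13 - u$
$\frac{t{\left(-549 \right)} + B}{488789 - 57561} = \frac{\left(-13 - -549\right) + \frac{101860492954}{25970924343}}{488789 - 57561} = \frac{\left(-13 + 549\right) + \frac{101860492954}{25970924343}}{431228} = \left(536 + \frac{101860492954}{25970924343}\right) \frac{1}{431228} = \frac{14022275940802}{25970924343} \cdot \frac{1}{431228} = \frac{7011137970401}{5599694881291602}$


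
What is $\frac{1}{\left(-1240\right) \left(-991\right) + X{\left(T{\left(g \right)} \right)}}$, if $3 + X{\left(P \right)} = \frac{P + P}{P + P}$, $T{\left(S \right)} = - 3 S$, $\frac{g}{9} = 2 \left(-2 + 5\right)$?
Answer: $\frac{1}{1228838} \approx 8.1378 \cdot 10^{-7}$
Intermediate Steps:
$g = 54$ ($g = 9 \cdot 2 \left(-2 + 5\right) = 9 \cdot 2 \cdot 3 = 9 \cdot 6 = 54$)
$X{\left(P \right)} = -2$ ($X{\left(P \right)} = -3 + \frac{P + P}{P + P} = -3 + \frac{2 P}{2 P} = -3 + 2 P \frac{1}{2 P} = -3 + 1 = -2$)
$\frac{1}{\left(-1240\right) \left(-991\right) + X{\left(T{\left(g \right)} \right)}} = \frac{1}{\left(-1240\right) \left(-991\right) - 2} = \frac{1}{1228840 - 2} = \frac{1}{1228838}$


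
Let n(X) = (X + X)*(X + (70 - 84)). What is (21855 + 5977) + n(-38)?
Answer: 31784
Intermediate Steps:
n(X) = 2*X*(-14 + X) (n(X) = (2*X)*(X - 14) = (2*X)*(-14 + X) = 2*X*(-14 + X))
(21855 + 5977) + n(-38) = (21855 + 5977) + 2*(-38)*(-14 - 38) = 27832 + 2*(-38)*(-52) = 27832 + 3952 = 31784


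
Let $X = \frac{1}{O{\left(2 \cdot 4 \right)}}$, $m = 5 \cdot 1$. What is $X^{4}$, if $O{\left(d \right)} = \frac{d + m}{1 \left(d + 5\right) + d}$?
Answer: $\frac{194481}{28561} \approx 6.8093$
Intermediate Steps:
$m = 5$
$O{\left(d \right)} = \frac{5 + d}{5 + 2 d}$ ($O{\left(d \right)} = \frac{d + 5}{1 \left(d + 5\right) + d} = \frac{5 + d}{1 \left(5 + d\right) + d} = \frac{5 + d}{\left(5 + d\right) + d} = \frac{5 + d}{5 + 2 d}$)
$X = \frac{21}{13}$ ($X = \frac{1}{\frac{1}{5 + 2 \cdot 2 \cdot 4} \left(5 + 2 \cdot 4\right)} = \frac{1}{\frac{1}{5 + 2 \cdot 8} \left(5 + 8\right)} = \frac{1}{\frac{1}{5 + 16} \cdot 13} = \frac{1}{\frac{1}{21} \cdot 13} = \frac{1}{\frac{13}{21}} = \frac{21}{13} \approx 1.6154$)
$X^{4} = \left(\frac{21}{13}\right)^{4} = \frac{194481}{28561}$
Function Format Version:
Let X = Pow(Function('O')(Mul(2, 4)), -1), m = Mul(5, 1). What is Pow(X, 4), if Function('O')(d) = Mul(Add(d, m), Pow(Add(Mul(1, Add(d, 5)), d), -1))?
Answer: Rational(194481, 28561) ≈ 6.8093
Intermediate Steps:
m = 5
Function('O')(d) = Mul(Pow(Add(5, Mul(2, d)), -1), Add(5, d)) (Function('O')(d) = Mul(Add(d, 5), Pow(Add(Mul(1, Add(d, 5)), d), -1)) = Mul(Add(5, d), Pow(Add(Mul(1, Add(5, d)), d), -1)) = Mul(Add(5, d), Pow(Add(Add(5, d), d), -1)) = Mul(Add(5, d), Pow(Add(5, Mul(2, d)), -1)) = Mul(Pow(Add(5, Mul(2, d)), -1), Add(5, d)))
X = Rational(21, 13) (X = Pow(Mul(Pow(Add(5, Mul(2, Mul(2, 4))), -1), Add(5, Mul(2, 4))), -1) = Pow(Mul(Pow(Add(5, Mul(2, 8)), -1), Add(5, 8)), -1) = Pow(Mul(Pow(Add(5, 16), -1), 13), -1) = Pow(Mul(Pow(21, -1), 13), -1) = Pow(Mul(Rational(1, 21), 13), -1) = Pow(Rational(13, 21), -1) = Rational(21, 13) ≈ 1.6154)
Pow(X, 4) = Pow(Rational(21, 13), 4) = Rational(194481, 28561)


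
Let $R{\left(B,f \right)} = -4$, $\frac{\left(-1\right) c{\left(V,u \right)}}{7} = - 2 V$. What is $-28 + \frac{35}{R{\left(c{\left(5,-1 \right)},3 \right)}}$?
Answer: $- \frac{147}{4} \approx -36.75$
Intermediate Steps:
$c{\left(V,u \right)} = 14 V$ ($c{\left(V,u \right)} = - 7 \left(- 2 V\right) = 14 V$)
$-28 + \frac{35}{R{\left(c{\left(5,-1 \right)},3 \right)}} = -28 + \frac{35}{-4} = -28 + 35 \left(- \frac{1}{4}\right) = -28 - \frac{35}{4} = - \frac{147}{4}$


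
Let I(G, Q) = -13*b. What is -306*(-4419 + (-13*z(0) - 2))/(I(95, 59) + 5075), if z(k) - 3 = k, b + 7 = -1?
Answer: 1364760/5179 ≈ 263.52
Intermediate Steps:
b = -8 (b = -7 - 1 = -8)
z(k) = 3 + k
I(G, Q) = 104 (I(G, Q) = -13*(-8) = 104)
-306*(-4419 + (-13*z(0) - 2))/(I(95, 59) + 5075) = -306*(-4419 + (-13*(3 + 0) - 2))/(104 + 5075) = -306*(-4419 + (-13*3 - 2))/5179 = -306*(-4419 + (-39 - 2))/5179 = -306*(-4419 - 41)/5179 = -(-1364760)/5179 = -306*(-4460/5179) = 1364760/5179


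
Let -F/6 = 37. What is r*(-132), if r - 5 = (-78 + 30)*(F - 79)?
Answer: -1907796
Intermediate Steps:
F = -222 (F = -6*37 = -222)
r = 14453 (r = 5 + (-78 + 30)*(-222 - 79) = 5 - 48*(-301) = 5 + 14448 = 14453)
r*(-132) = 14453*(-132) = -1907796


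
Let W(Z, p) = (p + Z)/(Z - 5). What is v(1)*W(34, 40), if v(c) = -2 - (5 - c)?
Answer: -444/29 ≈ -15.310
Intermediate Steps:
v(c) = -7 + c (v(c) = -2 + (-5 + c) = -7 + c)
W(Z, p) = (Z + p)/(-5 + Z)
v(1)*W(34, 40) = (-7 + 1)*((34 + 40)/(-5 + 34)) = -6*74/29 = -444/29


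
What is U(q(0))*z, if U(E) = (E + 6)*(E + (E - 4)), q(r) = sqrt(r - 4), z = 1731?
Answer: -55392 + 27696*I ≈ -55392.0 + 27696.0*I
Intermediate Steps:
q(r) = sqrt(-4 + r)
U(E) = (-4 + 2*E)*(6 + E) (U(E) = (6 + E)*(E + (-4 + E)) = (6 + E)*(-4 + 2*E) = (-4 + 2*E)*(6 + E))
U(q(0))*z = (-24 + 2*(sqrt(-4 + 0))**2 + 8*sqrt(-4 + 0))*1731 = (-24 + 2*(sqrt(-4))**2 + 8*sqrt(-4))*1731 = (-24 + 2*(2*I)**2 + 8*(2*I))*1731 = (-24 + 2*(-4) + 16*I)*1731 = (-24 - 8 + 16*I)*1731 = (-32 + 16*I)*1731 = -55392 + 27696*I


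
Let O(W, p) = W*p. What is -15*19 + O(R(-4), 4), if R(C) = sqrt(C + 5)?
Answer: -281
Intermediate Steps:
R(C) = sqrt(5 + C)
-15*19 + O(R(-4), 4) = -15*19 + sqrt(5 - 4)*4 = -285 + sqrt(1)*4 = -285 + 1*4 = -285 + 4 = -281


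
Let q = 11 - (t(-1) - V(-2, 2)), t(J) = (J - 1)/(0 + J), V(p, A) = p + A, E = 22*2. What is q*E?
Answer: 396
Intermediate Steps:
E = 44
V(p, A) = A + p
t(J) = (-1 + J)/J
q = 9 (q = 11 - ((-1 - 1)/(-1) - (2 - 2)) = 11 - (-1*(-2) - 1*0) = 11 - (2 + 0) = 11 - 1*2 = 11 - 2 = 9)
q*E = 9*44 = 396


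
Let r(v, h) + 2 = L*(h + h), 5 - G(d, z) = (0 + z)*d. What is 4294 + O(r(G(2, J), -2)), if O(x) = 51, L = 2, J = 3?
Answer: 4345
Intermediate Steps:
G(d, z) = 5 - d*z (G(d, z) = 5 - (0 + z)*d = 5 - z*d = 5 - d*z)
r(v, h) = -2 + 4*h (r(v, h) = -2 + 2*(h + h) = -2 + 2*(2*h) = -2 + 4*h)
4294 + O(r(G(2, J), -2)) = 4294 + 51 = 4345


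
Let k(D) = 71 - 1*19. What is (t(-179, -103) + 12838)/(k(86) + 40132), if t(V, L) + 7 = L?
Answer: 1591/5023 ≈ 0.31674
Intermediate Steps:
k(D) = 52 (k(D) = 71 - 19 = 52)
t(V, L) = -7 + L
(t(-179, -103) + 12838)/(k(86) + 40132) = ((-7 - 103) + 12838)/(52 + 40132) = (-110 + 12838)/40184 = 12728*(1/40184) = 1591/5023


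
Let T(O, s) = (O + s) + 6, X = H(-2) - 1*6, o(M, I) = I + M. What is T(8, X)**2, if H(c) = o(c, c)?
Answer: 16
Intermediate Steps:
H(c) = 2*c (H(c) = c + c = 2*c)
X = -10 (X = 2*(-2) - 1*6 = -4 - 6 = -10)
T(O, s) = 6 + O + s
T(8, X)**2 = (6 + 8 - 10)**2 = 4**2 = 16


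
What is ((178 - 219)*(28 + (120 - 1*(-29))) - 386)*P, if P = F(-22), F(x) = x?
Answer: 168146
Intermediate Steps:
P = -22
((178 - 219)*(28 + (120 - 1*(-29))) - 386)*P = ((178 - 219)*(28 + (120 - 1*(-29))) - 386)*(-22) = (-41*(28 + (120 + 29)) - 386)*(-22) = (-41*(28 + 149) - 386)*(-22) = (-41*177 - 386)*(-22) = (-7257 - 386)*(-22) = -7643*(-22) = 168146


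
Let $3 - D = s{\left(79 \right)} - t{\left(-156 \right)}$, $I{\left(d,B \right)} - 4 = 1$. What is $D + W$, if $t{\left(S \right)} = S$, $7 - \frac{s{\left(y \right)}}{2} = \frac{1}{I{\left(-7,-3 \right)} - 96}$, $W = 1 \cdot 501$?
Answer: $\frac{30392}{91} \approx 333.98$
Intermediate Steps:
$I{\left(d,B \right)} = 5$ ($I{\left(d,B \right)} = 4 + 1 = 5$)
$W = 501$
$s{\left(y \right)} = \frac{1276}{91}$ ($s{\left(y \right)} = 14 - \frac{2}{5 - 96} = 14 - \frac{2}{-91} = 14 - - \frac{2}{91} = 14 + \frac{2}{91} = \frac{1276}{91}$)
$D = - \frac{15199}{91}$ ($D = 3 - \left(\frac{1276}{91} - -156\right) = 3 - \left(\frac{1276}{91} + 156\right) = 3 - \frac{15472}{91} = - \frac{15199}{91} \approx -167.02$)
$D + W = - \frac{15199}{91} + 501 = \frac{30392}{91}$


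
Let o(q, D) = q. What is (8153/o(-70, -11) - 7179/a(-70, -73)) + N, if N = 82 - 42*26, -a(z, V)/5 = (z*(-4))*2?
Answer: -449563/400 ≈ -1123.9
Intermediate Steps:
a(z, V) = 40*z (a(z, V) = -5*z*(-4)*2 = -5*(-4*z)*2 = -(-40)*z = 40*z)
N = -1010 (N = 82 - 1092 = -1010)
(8153/o(-70, -11) - 7179/a(-70, -73)) + N = (8153/(-70) - 7179/(40*(-70))) - 1010 = (8153*(-1/70) - 7179/(-2800)) - 1010 = (-8153/70 - 7179*(-1/2800)) - 1010 = (-8153/70 + 7179/2800) - 1010 = -45563/400 - 1010 = -449563/400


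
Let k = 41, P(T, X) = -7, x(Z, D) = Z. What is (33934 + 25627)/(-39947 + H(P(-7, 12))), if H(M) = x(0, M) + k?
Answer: -59561/39906 ≈ -1.4925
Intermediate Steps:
H(M) = 41 (H(M) = 0 + 41 = 41)
(33934 + 25627)/(-39947 + H(P(-7, 12))) = (33934 + 25627)/(-39947 + 41) = 59561/(-39906) = 59561*(-1/39906) = -59561/39906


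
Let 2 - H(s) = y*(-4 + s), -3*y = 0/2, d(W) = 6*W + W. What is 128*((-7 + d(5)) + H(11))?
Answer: 3840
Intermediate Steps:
d(W) = 7*W
y = 0 (y = -0/2 = -1/3*0 = 0)
H(s) = 2 (H(s) = 2 - 0*(-4 + s) = 2 - 1*0 = 2 + 0 = 2)
128*((-7 + d(5)) + H(11)) = 128*((-7 + 7*5) + 2) = 128*((-7 + 35) + 2) = 128*(28 + 2) = 128*30 = 3840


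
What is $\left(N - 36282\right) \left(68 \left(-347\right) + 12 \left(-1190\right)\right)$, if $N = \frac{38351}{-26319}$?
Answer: $\frac{36169470647684}{26319} \approx 1.3743 \cdot 10^{9}$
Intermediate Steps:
$N = - \frac{38351}{26319}$ ($N = 38351 \left(- \frac{1}{26319}\right) = - \frac{38351}{26319} \approx -1.4572$)
$\left(N - 36282\right) \left(68 \left(-347\right) + 12 \left(-1190\right)\right) = \left(- \frac{38351}{26319} - 36282\right) \left(68 \left(-347\right) + 12 \left(-1190\right)\right) = - \frac{954944309 \left(-23596 - 14280\right)}{26319} = \left(- \frac{954944309}{26319}\right) \left(-37876\right) = \frac{36169470647684}{26319}$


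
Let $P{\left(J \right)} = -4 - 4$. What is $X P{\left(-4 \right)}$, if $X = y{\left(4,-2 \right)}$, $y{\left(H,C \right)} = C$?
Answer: $16$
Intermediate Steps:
$P{\left(J \right)} = -8$ ($P{\left(J \right)} = -4 - 4 = -8$)
$X = -2$
$X P{\left(-4 \right)} = \left(-2\right) \left(-8\right) = 16$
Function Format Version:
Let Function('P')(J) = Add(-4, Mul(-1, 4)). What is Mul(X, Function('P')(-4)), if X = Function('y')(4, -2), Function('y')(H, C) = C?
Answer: 16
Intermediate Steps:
Function('P')(J) = -8 (Function('P')(J) = Add(-4, -4) = -8)
X = -2
Mul(X, Function('P')(-4)) = Mul(-2, -8) = 16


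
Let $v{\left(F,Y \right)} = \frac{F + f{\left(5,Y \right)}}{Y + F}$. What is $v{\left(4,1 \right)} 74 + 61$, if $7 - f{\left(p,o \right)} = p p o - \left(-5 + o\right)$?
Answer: $- \frac{1027}{5} \approx -205.4$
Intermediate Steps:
$f{\left(p,o \right)} = 2 + o - o p^{2}$ ($f{\left(p,o \right)} = 7 - \left(p p o - \left(-5 + o\right)\right) = 7 - \left(p^{2} o - \left(-5 + o\right)\right) = 7 - \left(o p^{2} - \left(-5 + o\right)\right) = 7 - \left(5 - o + o p^{2}\right) = 2 + o - o p^{2}$)
$v{\left(F,Y \right)} = \frac{2 + F - 24 Y}{F + Y}$ ($v{\left(F,Y \right)} = \frac{F + \left(2 + Y - Y 5^{2}\right)}{Y + F} = \frac{F + \left(2 + Y - Y 25\right)}{F + Y} = \frac{F + \left(2 + Y - 25 Y\right)}{F + Y} = \frac{F - \left(-2 + 24 Y\right)}{F + Y} = \frac{2 + F - 24 Y}{F + Y}$)
$v{\left(4,1 \right)} 74 + 61 = \frac{2 + 4 - 24}{4 + 1} \cdot 74 + 61 = \frac{2 + 4 - 24}{5} \cdot 74 + 61 = \frac{1}{5} \left(-18\right) 74 + 61 = \left(- \frac{18}{5}\right) 74 + 61 = - \frac{1332}{5} + 61 = - \frac{1027}{5}$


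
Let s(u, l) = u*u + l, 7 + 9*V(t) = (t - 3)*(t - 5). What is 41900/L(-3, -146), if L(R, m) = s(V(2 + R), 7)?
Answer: 848475/214 ≈ 3964.8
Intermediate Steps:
V(t) = -7/9 + (-5 + t)*(-3 + t)/9 (V(t) = -7/9 + ((t - 3)*(t - 5))/9 = -7/9 + ((-3 + t)*(-5 + t))/9 = -7/9 + ((-5 + t)*(-3 + t))/9 = -7/9 + (-5 + t)*(-3 + t)/9)
s(u, l) = l + u² (s(u, l) = u² + l = l + u²)
L(R, m) = 7 + (-8/9 - 8*R/9 + (2 + R)²/9)² (L(R, m) = 7 + (8/9 - 8*(2 + R)/9 + (2 + R)²/9)² = 7 + (8/9 + (-16/9 - 8*R/9) + (2 + R)²/9)² = 7 + (-8/9 - 8*R/9 + (2 + R)²/9)²)
41900/L(-3, -146) = 41900/(7 + (-8 + (2 - 3)² - 8*(-3))²/81) = 41900/(7 + (-8 + (-1)² + 24)²/81) = 41900/(7 + (-8 + 1 + 24)²/81) = 41900/(7 + (1/81)*17²) = 41900/(7 + (1/81)*289) = 41900/(7 + 289/81) = 41900/(856/81) = 41900*(81/856) = 848475/214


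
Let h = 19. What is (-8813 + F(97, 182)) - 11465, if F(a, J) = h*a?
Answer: -18435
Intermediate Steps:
F(a, J) = 19*a
(-8813 + F(97, 182)) - 11465 = (-8813 + 19*97) - 11465 = (-8813 + 1843) - 11465 = -6970 - 11465 = -18435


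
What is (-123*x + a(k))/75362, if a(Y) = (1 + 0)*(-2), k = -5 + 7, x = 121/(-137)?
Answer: 2087/1474942 ≈ 0.0014150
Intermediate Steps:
x = -121/137 (x = 121*(-1/137) = -121/137 ≈ -0.88321)
k = 2
a(Y) = -2 (a(Y) = 1*(-2) = -2)
(-123*x + a(k))/75362 = (-123*(-121/137) - 2)/75362 = (14883/137 - 2)*(1/75362) = (14609/137)*(1/75362) = 2087/1474942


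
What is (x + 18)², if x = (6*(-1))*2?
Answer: 36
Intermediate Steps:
x = -12 (x = -6*2 = -12)
(x + 18)² = (-12 + 18)² = 6² = 36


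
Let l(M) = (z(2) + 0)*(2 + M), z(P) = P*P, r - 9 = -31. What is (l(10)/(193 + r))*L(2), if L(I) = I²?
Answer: 64/57 ≈ 1.1228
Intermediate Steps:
r = -22 (r = 9 - 31 = -22)
z(P) = P²
l(M) = 8 + 4*M (l(M) = (2² + 0)*(2 + M) = (4 + 0)*(2 + M) = 4*(2 + M) = 8 + 4*M)
(l(10)/(193 + r))*L(2) = ((8 + 4*10)/(193 - 22))*2² = ((8 + 40)/171)*4 = ((1/171)*48)*4 = (16/57)*4 = 64/57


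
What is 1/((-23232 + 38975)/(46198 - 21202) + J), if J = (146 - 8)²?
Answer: 24996/476039567 ≈ 5.2508e-5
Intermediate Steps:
J = 19044 (J = 138² = 19044)
1/((-23232 + 38975)/(46198 - 21202) + J) = 1/((-23232 + 38975)/(46198 - 21202) + 19044) = 1/(15743/24996 + 19044) = 1/(476039567/24996) = 24996/476039567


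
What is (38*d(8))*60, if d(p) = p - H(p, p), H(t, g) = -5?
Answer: 29640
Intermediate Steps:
d(p) = 5 + p (d(p) = p - 1*(-5) = p + 5 = 5 + p)
(38*d(8))*60 = (38*(5 + 8))*60 = (38*13)*60 = 494*60 = 29640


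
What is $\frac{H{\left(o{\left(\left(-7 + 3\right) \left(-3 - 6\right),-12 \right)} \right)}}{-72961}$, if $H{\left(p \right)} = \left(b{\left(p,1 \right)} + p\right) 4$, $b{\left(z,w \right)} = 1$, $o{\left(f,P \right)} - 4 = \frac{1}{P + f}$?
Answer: $- \frac{121}{437766} \approx -0.0002764$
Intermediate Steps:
$o{\left(f,P \right)} = 4 + \frac{1}{P + f}$
$H{\left(p \right)} = 4 + 4 p$ ($H{\left(p \right)} = \left(1 + p\right) 4 = 4 + 4 p$)
$\frac{H{\left(o{\left(\left(-7 + 3\right) \left(-3 - 6\right),-12 \right)} \right)}}{-72961} = \frac{4 + 4 \frac{1 + 4 \left(-12\right) + 4 \left(-7 + 3\right) \left(-3 - 6\right)}{-12 + \left(-7 + 3\right) \left(-3 - 6\right)}}{-72961} = \left(4 + 4 \frac{1 - 48 + 4 \left(\left(-4\right) \left(-9\right)\right)}{-12 - -36}\right) \left(- \frac{1}{72961}\right) = \left(4 + 4 \frac{1 - 48 + 4 \cdot 36}{-12 + 36}\right) \left(- \frac{1}{72961}\right) = \left(4 + 4 \frac{1 - 48 + 144}{24}\right) \left(- \frac{1}{72961}\right) = \left(4 + 4 \cdot \frac{1}{24} \cdot 97\right) \left(- \frac{1}{72961}\right) = \left(4 + 4 \cdot \frac{97}{24}\right) \left(- \frac{1}{72961}\right) = \left(4 + \frac{97}{6}\right) \left(- \frac{1}{72961}\right) = \frac{121}{6} \left(- \frac{1}{72961}\right) = - \frac{121}{437766}$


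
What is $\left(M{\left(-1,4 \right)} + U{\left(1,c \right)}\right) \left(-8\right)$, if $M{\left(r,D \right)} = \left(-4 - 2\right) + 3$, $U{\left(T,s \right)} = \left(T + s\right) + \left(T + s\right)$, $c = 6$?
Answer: $-88$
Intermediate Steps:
$U{\left(T,s \right)} = 2 T + 2 s$
$M{\left(r,D \right)} = -3$ ($M{\left(r,D \right)} = -6 + 3 = -3$)
$\left(M{\left(-1,4 \right)} + U{\left(1,c \right)}\right) \left(-8\right) = \left(-3 + \left(2 \cdot 1 + 2 \cdot 6\right)\right) \left(-8\right) = \left(-3 + \left(2 + 12\right)\right) \left(-8\right) = \left(-3 + 14\right) \left(-8\right) = 11 \left(-8\right) = -88$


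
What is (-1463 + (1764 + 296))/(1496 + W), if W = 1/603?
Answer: 359991/902089 ≈ 0.39906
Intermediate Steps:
W = 1/603 ≈ 0.0016584
(-1463 + (1764 + 296))/(1496 + W) = (-1463 + (1764 + 296))/(1496 + 1/603) = (-1463 + 2060)/(902089/603) = 597*(603/902089) = 359991/902089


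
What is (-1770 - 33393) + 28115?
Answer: -7048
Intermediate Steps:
(-1770 - 33393) + 28115 = -35163 + 28115 = -7048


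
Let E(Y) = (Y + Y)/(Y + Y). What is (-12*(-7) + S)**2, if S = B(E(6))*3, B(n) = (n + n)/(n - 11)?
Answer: 173889/25 ≈ 6955.6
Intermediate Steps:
E(Y) = 1 (E(Y) = (2*Y)/((2*Y)) = (2*Y)*(1/(2*Y)) = 1)
B(n) = 2*n/(-11 + n) (B(n) = (2*n)/(-11 + n) = 2*n/(-11 + n))
S = -3/5 (S = (2*1/(-11 + 1))*3 = (2*1/(-10))*3 = (2*1*(-1/10))*3 = -1/5*3 = -3/5 ≈ -0.60000)
(-12*(-7) + S)**2 = (-12*(-7) - 3/5)**2 = (84 - 3/5)**2 = (417/5)**2 = 173889/25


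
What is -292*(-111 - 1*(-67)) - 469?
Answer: 12379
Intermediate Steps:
-292*(-111 - 1*(-67)) - 469 = -292*(-111 + 67) - 469 = -292*(-44) - 469 = 12848 - 469 = 12379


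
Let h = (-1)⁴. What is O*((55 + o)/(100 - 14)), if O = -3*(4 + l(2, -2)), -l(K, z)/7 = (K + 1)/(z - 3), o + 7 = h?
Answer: -6027/430 ≈ -14.016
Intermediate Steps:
h = 1
o = -6 (o = -7 + 1 = -6)
l(K, z) = -7*(1 + K)/(-3 + z) (l(K, z) = -7*(K + 1)/(z - 3) = -7*(1 + K)/(-3 + z))
O = -123/5 (O = -3*(4 + 7*(-1 - 1*2)/(-3 - 2)) = -3*(4 + 7*(-1 - 2)/(-5)) = -3*(4 + 7*(-⅕)*(-3)) = -3*(4 + 21/5) = -3*41/5 = -123/5 ≈ -24.600)
O*((55 + o)/(100 - 14)) = -123*(55 - 6)/(5*(100 - 14)) = -6027/(5*86) = -123/5*49/86 = -6027/430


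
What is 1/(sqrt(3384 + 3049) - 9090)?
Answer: -9090/82621667 - sqrt(6433)/82621667 ≈ -0.00011099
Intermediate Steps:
1/(sqrt(3384 + 3049) - 9090) = 1/(sqrt(6433) - 9090) = 1/(-9090 + sqrt(6433))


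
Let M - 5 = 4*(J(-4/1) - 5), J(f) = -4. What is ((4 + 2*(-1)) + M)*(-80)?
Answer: 2320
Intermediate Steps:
M = -31 (M = 5 + 4*(-4 - 5) = 5 + 4*(-9) = 5 - 36 = -31)
((4 + 2*(-1)) + M)*(-80) = ((4 + 2*(-1)) - 31)*(-80) = ((4 - 2) - 31)*(-80) = (2 - 31)*(-80) = -29*(-80) = 2320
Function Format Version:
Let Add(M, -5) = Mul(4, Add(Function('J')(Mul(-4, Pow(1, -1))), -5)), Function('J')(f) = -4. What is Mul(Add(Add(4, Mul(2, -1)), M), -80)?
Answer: 2320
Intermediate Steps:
M = -31 (M = Add(5, Mul(4, Add(-4, -5))) = Add(5, Mul(4, -9)) = Add(5, -36) = -31)
Mul(Add(Add(4, Mul(2, -1)), M), -80) = Mul(Add(Add(4, Mul(2, -1)), -31), -80) = Mul(Add(Add(4, -2), -31), -80) = Mul(Add(2, -31), -80) = Mul(-29, -80) = 2320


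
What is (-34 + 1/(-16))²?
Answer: 297025/256 ≈ 1160.3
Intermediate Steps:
(-34 + 1/(-16))² = (-34 - 1/16)² = (-545/16)² = 297025/256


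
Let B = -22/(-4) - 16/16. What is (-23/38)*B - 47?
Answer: -3779/76 ≈ -49.724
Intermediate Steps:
B = 9/2 (B = -22*(-¼) - 16*1/16 = 11/2 - 1 = 9/2 ≈ 4.5000)
(-23/38)*B - 47 = -23/38*(9/2) - 47 = -23*1/38*(9/2) - 47 = -23/38*9/2 - 47 = -207/76 - 47 = -3779/76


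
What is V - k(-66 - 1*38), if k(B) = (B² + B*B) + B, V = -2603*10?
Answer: -47558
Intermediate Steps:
V = -26030
k(B) = B + 2*B² (k(B) = (B² + B²) + B = 2*B² + B = B + 2*B²)
V - k(-66 - 1*38) = -26030 - (-66 - 1*38)*(1 + 2*(-66 - 1*38)) = -26030 - (-66 - 38)*(1 + 2*(-66 - 38)) = -26030 - (-104)*(1 + 2*(-104)) = -26030 - (-104)*(1 - 208) = -26030 - (-104)*(-207) = -26030 - 1*21528 = -26030 - 21528 = -47558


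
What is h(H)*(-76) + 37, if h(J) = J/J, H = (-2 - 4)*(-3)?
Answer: -39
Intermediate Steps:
H = 18 (H = -6*(-3) = 18)
h(J) = 1
h(H)*(-76) + 37 = 1*(-76) + 37 = -76 + 37 = -39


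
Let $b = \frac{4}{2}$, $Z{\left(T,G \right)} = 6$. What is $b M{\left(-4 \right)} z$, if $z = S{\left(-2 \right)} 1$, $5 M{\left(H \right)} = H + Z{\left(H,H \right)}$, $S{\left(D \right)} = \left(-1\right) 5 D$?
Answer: $8$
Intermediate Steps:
$S{\left(D \right)} = - 5 D$
$M{\left(H \right)} = \frac{6}{5} + \frac{H}{5}$ ($M{\left(H \right)} = \frac{H + 6}{5} = \frac{6 + H}{5} = \frac{6}{5} + \frac{H}{5}$)
$b = 2$ ($b = 4 \cdot \frac{1}{2} = 2$)
$z = 10$ ($z = \left(-5\right) \left(-2\right) 1 = 10 \cdot 1 = 10$)
$b M{\left(-4 \right)} z = 2 \left(\frac{6}{5} + \frac{1}{5} \left(-4\right)\right) 10 = 2 \left(\frac{6}{5} - \frac{4}{5}\right) 10 = 2 \cdot \frac{2}{5} \cdot 10 = \frac{4}{5} \cdot 10 = 8$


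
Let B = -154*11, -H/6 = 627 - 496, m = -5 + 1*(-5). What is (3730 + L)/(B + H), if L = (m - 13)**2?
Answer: -4259/2480 ≈ -1.7173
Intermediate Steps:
m = -10 (m = -5 - 5 = -10)
H = -786 (H = -6*(627 - 496) = -6*131 = -786)
B = -1694
L = 529 (L = (-10 - 13)**2 = (-23)**2 = 529)
(3730 + L)/(B + H) = (3730 + 529)/(-1694 - 786) = 4259/(-2480) = 4259*(-1/2480) = -4259/2480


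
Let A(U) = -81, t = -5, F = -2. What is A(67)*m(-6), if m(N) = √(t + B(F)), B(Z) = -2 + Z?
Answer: -243*I ≈ -243.0*I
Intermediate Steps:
m(N) = 3*I (m(N) = √(-5 + (-2 - 2)) = √(-5 - 4) = √(-9) = 3*I)
A(67)*m(-6) = -243*I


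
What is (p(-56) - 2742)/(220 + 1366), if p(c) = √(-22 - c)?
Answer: -1371/793 + √34/1586 ≈ -1.7252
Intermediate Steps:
(p(-56) - 2742)/(220 + 1366) = (√(-22 - 1*(-56)) - 2742)/(220 + 1366) = (√(-22 + 56) - 2742)/1586 = (√34 - 2742)*(1/1586) = (-2742 + √34)*(1/1586) = -1371/793 + √34/1586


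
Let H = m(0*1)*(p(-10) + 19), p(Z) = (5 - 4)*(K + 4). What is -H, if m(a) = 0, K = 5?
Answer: 0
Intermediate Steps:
p(Z) = 9 (p(Z) = (5 - 4)*(5 + 4) = 1*9 = 9)
H = 0 (H = 0*(9 + 19) = 0*28 = 0)
-H = -1*0 = 0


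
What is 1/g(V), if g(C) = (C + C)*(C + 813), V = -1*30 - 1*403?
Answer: -1/329080 ≈ -3.0388e-6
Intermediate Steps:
V = -433 (V = -30 - 403 = -433)
g(C) = 2*C*(813 + C) (g(C) = (2*C)*(813 + C) = 2*C*(813 + C))
1/g(V) = 1/(2*(-433)*(813 - 433)) = 1/(2*(-433)*380) = 1/(-329080) = -1/329080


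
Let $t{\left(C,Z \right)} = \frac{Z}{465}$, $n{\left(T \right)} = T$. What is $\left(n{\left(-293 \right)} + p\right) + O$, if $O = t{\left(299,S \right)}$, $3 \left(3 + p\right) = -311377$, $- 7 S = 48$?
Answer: $- \frac{338807573}{3255} \approx -1.0409 \cdot 10^{5}$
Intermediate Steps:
$S = - \frac{48}{7}$ ($S = \left(- \frac{1}{7}\right) 48 = - \frac{48}{7} \approx -6.8571$)
$p = - \frac{311386}{3}$ ($p = -3 + \frac{1}{3} \left(-311377\right) = -3 - \frac{311377}{3} = - \frac{311386}{3} \approx -1.038 \cdot 10^{5}$)
$t{\left(C,Z \right)} = \frac{Z}{465}$ ($t{\left(C,Z \right)} = Z \frac{1}{465} = \frac{Z}{465}$)
$O = - \frac{16}{1085}$ ($O = \frac{1}{465} \left(- \frac{48}{7}\right) = - \frac{16}{1085} \approx -0.014747$)
$\left(n{\left(-293 \right)} + p\right) + O = \left(-293 - \frac{311386}{3}\right) - \frac{16}{1085} = - \frac{312265}{3} - \frac{16}{1085} = - \frac{338807573}{3255}$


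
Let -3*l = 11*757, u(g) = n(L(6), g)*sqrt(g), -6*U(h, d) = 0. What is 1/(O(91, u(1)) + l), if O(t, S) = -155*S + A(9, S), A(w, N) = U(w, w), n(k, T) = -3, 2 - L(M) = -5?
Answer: -3/6932 ≈ -0.00043278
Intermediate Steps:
L(M) = 7 (L(M) = 2 - 1*(-5) = 2 + 5 = 7)
U(h, d) = 0 (U(h, d) = -1/6*0 = 0)
A(w, N) = 0
u(g) = -3*sqrt(g)
O(t, S) = -155*S (O(t, S) = -155*S + 0 = -155*S)
l = -8327/3 (l = -11*757/3 = -1/3*8327 = -8327/3 ≈ -2775.7)
1/(O(91, u(1)) + l) = 1/(-(-465)*sqrt(1) - 8327/3) = 1/(-(-465) - 8327/3) = 1/(-155*(-3) - 8327/3) = 1/(465 - 8327/3) = 1/(-6932/3) = -3/6932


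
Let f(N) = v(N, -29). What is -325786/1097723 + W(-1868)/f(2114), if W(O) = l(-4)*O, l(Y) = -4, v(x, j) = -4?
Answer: -2050872350/1097723 ≈ -1868.3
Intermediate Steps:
f(N) = -4
W(O) = -4*O
-325786/1097723 + W(-1868)/f(2114) = -325786/1097723 - 4*(-1868)/(-4) = -325786*1/1097723 + 7472*(-1/4) = -325786/1097723 - 1868 = -2050872350/1097723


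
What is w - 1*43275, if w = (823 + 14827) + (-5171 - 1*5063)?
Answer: -37859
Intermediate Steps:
w = 5416 (w = 15650 + (-5171 - 5063) = 15650 - 10234 = 5416)
w - 1*43275 = 5416 - 1*43275 = 5416 - 43275 = -37859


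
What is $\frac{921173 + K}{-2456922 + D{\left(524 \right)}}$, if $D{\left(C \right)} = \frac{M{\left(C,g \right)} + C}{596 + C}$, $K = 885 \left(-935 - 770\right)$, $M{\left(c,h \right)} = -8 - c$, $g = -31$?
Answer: $\frac{82285280}{343969081} \approx 0.23922$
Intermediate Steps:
$K = -1508925$ ($K = 885 \left(-1705\right) = -1508925$)
$D{\left(C \right)} = - \frac{8}{596 + C}$ ($D{\left(C \right)} = \frac{\left(-8 - C\right) + C}{596 + C} = - \frac{8}{596 + C}$)
$\frac{921173 + K}{-2456922 + D{\left(524 \right)}} = \frac{921173 - 1508925}{-2456922 - \frac{8}{596 + 524}} = - \frac{587752}{-2456922 - \frac{8}{1120}} = - \frac{587752}{-2456922 - \frac{1}{140}} = - \frac{587752}{- \frac{343969081}{140}} = \left(-587752\right) \left(- \frac{140}{343969081}\right) = \frac{82285280}{343969081}$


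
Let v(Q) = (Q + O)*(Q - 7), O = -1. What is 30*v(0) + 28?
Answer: 238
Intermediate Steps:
v(Q) = (-1 + Q)*(-7 + Q) (v(Q) = (Q - 1)*(Q - 7) = (-1 + Q)*(-7 + Q))
30*v(0) + 28 = 30*(7 + 0² - 8*0) + 28 = 30*(7 + 0 + 0) + 28 = 30*7 + 28 = 210 + 28 = 238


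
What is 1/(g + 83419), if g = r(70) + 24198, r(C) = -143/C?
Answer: 70/7533047 ≈ 9.2924e-6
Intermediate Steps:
g = 1693717/70 (g = -143/70 + 24198 = 1693717/70 ≈ 24196.)
1/(g + 83419) = 1/(1693717/70 + 83419) = 1/(7533047/70) = 70/7533047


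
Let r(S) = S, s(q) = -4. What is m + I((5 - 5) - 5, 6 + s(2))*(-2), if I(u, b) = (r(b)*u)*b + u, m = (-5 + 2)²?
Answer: 59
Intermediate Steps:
m = 9 (m = (-3)² = 9)
I(u, b) = u + u*b² (I(u, b) = (b*u)*b + u = u*b² + u = u + u*b²)
m + I((5 - 5) - 5, 6 + s(2))*(-2) = 9 + (((5 - 5) - 5)*(1 + (6 - 4)²))*(-2) = 9 + ((0 - 5)*(1 + 2²))*(-2) = 9 - 5*(1 + 4)*(-2) = 9 - 5*5*(-2) = 9 - 25*(-2) = 9 + 50 = 59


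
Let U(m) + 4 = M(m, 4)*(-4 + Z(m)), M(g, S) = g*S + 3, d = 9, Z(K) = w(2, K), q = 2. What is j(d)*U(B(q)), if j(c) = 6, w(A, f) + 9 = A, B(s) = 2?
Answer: -750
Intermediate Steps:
w(A, f) = -9 + A
Z(K) = -7 (Z(K) = -9 + 2 = -7)
M(g, S) = 3 + S*g (M(g, S) = S*g + 3 = 3 + S*g)
U(m) = -37 - 44*m (U(m) = -4 + (3 + 4*m)*(-4 - 7) = -4 + (3 + 4*m)*(-11) = -4 + (-33 - 44*m) = -37 - 44*m)
j(d)*U(B(q)) = 6*(-37 - 44*2) = 6*(-37 - 88) = 6*(-125) = -750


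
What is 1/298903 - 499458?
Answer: -149289494573/298903 ≈ -4.9946e+5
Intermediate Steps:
1/298903 - 499458 = -149289494573/298903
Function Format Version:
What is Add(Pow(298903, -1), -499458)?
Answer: Rational(-149289494573, 298903) ≈ -4.9946e+5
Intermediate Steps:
Add(Pow(298903, -1), -499458) = Add(Rational(1, 298903), -499458) = Rational(-149289494573, 298903)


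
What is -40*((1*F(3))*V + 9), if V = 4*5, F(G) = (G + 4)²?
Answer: -39560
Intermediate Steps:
F(G) = (4 + G)²
V = 20
-40*((1*F(3))*V + 9) = -40*((1*(4 + 3)²)*20 + 9) = -40*((1*7²)*20 + 9) = -40*((1*49)*20 + 9) = -40*(49*20 + 9) = -40*(980 + 9) = -40*989 = -39560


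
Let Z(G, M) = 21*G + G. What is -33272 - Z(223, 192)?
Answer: -38178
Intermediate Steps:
Z(G, M) = 22*G
-33272 - Z(223, 192) = -33272 - 22*223 = -33272 - 1*4906 = -33272 - 4906 = -38178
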